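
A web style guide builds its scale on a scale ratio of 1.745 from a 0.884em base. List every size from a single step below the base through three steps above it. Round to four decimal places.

Step -1: 0.884 ÷ 1.745 = 0.5066
Step 0: 0.884em
Step 1: 0.884 × 1.745 = 1.5426
Step 2: 0.884 × 1.745² = 2.6918
Step 3: 0.884 × 1.745³ = 4.6972

0.5066em, 0.8840em, 1.5426em, 2.6918em, 4.6972em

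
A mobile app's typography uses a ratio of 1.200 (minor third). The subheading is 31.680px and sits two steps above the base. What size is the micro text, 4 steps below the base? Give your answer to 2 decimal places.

31.680 ÷ 1.200⁶ = 31.680 ÷ 2.98598 ≈ 10.610

10.61px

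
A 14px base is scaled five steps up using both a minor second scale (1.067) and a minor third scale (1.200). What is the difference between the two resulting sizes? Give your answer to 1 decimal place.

Minor second: 14.0 × 1.067⁵ = 19.362px
Minor third: 14.0 × 1.200⁵ = 34.836px
Difference: 34.836 − 19.362 = 15.474px

15.5px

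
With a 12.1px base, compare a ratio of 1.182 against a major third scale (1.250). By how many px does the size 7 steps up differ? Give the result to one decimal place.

18.7px

At 1.182: 12.1 × 1.182⁷ = 39.004px
Major third: 12.1 × 1.250⁷ = 57.697px
Difference: 57.697 − 39.004 = 18.693px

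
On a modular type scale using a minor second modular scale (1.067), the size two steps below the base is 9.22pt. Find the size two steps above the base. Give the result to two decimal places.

11.95pt

9.22 × 1.067⁴ = 9.22 × 1.29616 ≈ 11.951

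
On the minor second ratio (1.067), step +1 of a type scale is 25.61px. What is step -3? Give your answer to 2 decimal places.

25.61 ÷ 1.067⁴ = 25.61 ÷ 1.29616 ≈ 19.758

19.76px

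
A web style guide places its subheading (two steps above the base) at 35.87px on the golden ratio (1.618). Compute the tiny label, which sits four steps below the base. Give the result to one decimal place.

35.87 ÷ 1.618⁶ = 35.87 ÷ 17.94201 ≈ 1.999

2.0px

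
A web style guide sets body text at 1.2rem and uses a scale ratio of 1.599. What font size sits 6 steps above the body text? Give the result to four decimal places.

Every step multiplies by the scale ratio.
1.2 × 1.599⁶ = 1.2 × 16.71440 ≈ 20.0573

20.0573rem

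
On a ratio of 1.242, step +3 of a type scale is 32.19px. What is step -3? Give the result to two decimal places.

8.77px

The gap is -3 − (3) = -6 steps, so the factor is 1.242^-6.
32.19 ÷ 1.242⁶ = 32.19 ÷ 3.67054 ≈ 8.770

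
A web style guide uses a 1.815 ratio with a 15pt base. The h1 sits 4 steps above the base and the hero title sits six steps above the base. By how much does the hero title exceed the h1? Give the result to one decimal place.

373.5pt

Step 4: 15.0 × 1.815⁴ = 162.779pt
Step 6: 15.0 × 1.815⁶ = 536.230pt
Difference: 536.230 − 162.779 = 373.451pt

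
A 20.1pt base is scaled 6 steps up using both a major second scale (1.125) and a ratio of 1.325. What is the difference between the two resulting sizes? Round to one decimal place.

68.0pt

Major second: 20.1 × 1.125⁶ = 40.748pt
At 1.325: 20.1 × 1.325⁶ = 108.766pt
Difference: 108.766 − 40.748 = 68.018pt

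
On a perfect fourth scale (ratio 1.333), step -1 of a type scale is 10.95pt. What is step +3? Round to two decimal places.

10.95 × 1.333⁴ = 10.95 × 3.15733 ≈ 34.573

34.57pt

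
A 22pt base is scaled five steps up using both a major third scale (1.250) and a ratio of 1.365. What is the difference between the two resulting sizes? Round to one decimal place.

37.1pt

Major third: 22.0 × 1.250⁵ = 67.139pt
At 1.365: 22.0 × 1.365⁵ = 104.252pt
Difference: 104.252 − 67.139 = 37.113pt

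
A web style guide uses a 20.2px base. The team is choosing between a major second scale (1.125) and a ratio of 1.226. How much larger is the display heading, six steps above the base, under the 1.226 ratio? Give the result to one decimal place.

Major second: 20.2 × 1.125⁶ = 40.951px
At 1.226: 20.2 × 1.226⁶ = 68.595px
Difference: 68.595 − 40.951 = 27.644px

27.6px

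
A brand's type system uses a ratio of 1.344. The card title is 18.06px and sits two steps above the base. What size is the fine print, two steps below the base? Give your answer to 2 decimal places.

The gap is -2 − (2) = -4 steps, so the factor is 1.344^-4.
18.06 ÷ 1.344⁴ = 18.06 ÷ 3.26285 ≈ 5.535

5.54px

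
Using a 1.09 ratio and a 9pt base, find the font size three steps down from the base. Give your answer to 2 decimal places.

6.95pt

Every step multiplies by the scale ratio.
9.0 ÷ 1.09³ = 9.0 ÷ 1.29503 ≈ 6.95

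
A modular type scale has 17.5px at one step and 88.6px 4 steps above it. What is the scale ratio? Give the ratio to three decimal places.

1.500

r⁴ = 88.6 / 17.5, so r = (88.6/17.5)^(1/4).
r = 5.0629^(1/4) ≈ 1.5000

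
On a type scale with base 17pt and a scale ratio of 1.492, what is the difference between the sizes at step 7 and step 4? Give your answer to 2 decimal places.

195.55pt

Step 4: 17.0 × 1.492⁴ = 84.2411pt
Step 7: 17.0 × 1.492⁷ = 279.7890pt
Difference: 279.7890 − 84.2411 = 195.5479pt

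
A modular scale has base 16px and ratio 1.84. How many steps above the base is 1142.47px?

1.84ⁿ = 1142.47 / 16 = 71.4044
n = ln(71.4044) / ln(1.84) = 4.2684 / 0.6098 ≈ 7.00

7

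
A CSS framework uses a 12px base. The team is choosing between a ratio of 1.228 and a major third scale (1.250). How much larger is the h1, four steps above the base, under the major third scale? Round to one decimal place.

At 1.228: 12.0 × 1.228⁴ = 27.288px
Major third: 12.0 × 1.250⁴ = 29.297px
Difference: 29.297 − 27.288 = 2.009px

2.0px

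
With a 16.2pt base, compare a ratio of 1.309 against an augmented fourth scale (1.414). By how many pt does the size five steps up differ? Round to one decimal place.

29.3pt

At 1.309: 16.2 × 1.309⁵ = 62.261pt
Augmented fourth: 16.2 × 1.414⁵ = 91.572pt
Difference: 91.572 − 62.261 = 29.311pt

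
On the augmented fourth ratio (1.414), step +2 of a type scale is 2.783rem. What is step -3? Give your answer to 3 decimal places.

2.783 ÷ 1.414⁵ = 2.783 ÷ 5.65258 ≈ 0.492

0.492rem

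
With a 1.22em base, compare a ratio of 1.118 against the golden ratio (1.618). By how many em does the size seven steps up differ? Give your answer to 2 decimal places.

At 1.118: 1.22 × 1.118⁷ = 2.6635em
Golden ratio: 1.22 × 1.618⁷ = 35.4168em
Difference: 35.4168 − 2.6635 = 32.7533em

32.75em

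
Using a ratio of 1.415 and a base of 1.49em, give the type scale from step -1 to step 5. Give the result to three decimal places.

1.053em, 1.490em, 2.108em, 2.983em, 4.221em, 5.973em, 8.452em

Step -1: 1.49 ÷ 1.415 = 1.053
Step 0: 1.49em
Step 1: 1.49 × 1.415 = 2.108
Step 2: 1.49 × 1.415² = 2.983
Step 3: 1.49 × 1.415³ = 4.221
Step 4: 1.49 × 1.415⁴ = 5.973
Step 5: 1.49 × 1.415⁵ = 8.452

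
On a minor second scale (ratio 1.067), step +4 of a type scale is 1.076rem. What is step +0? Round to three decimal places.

The gap is 0 − (4) = -4 steps, so the factor is 1.067^-4.
1.076 ÷ 1.067⁴ = 1.076 ÷ 1.29616 ≈ 0.830

0.830rem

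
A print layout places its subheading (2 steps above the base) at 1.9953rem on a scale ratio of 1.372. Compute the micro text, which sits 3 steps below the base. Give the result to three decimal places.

1.9953 ÷ 1.372⁵ = 1.9953 ÷ 4.86150 ≈ 0.410

0.410rem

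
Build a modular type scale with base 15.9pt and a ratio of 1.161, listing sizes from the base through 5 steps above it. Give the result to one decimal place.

15.9pt, 18.5pt, 21.4pt, 24.9pt, 28.9pt, 33.5pt

Step 0: 15.9pt
Step 1: 15.9 × 1.161 = 18.5
Step 2: 15.9 × 1.161² = 21.4
Step 3: 15.9 × 1.161³ = 24.9
Step 4: 15.9 × 1.161⁴ = 28.9
Step 5: 15.9 × 1.161⁵ = 33.5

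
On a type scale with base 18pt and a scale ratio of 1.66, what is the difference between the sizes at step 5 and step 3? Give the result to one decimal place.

Step 3: 18.0 × 1.66³ = 82.337pt
Step 5: 18.0 × 1.66⁵ = 226.889pt
Difference: 226.889 − 82.337 = 144.552pt

144.6pt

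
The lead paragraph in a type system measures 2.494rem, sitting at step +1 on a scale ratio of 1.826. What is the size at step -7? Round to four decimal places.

0.0202rem

The gap is -7 − (1) = -8 steps, so the factor is 1.826^-8.
2.494 ÷ 1.826⁸ = 2.494 ÷ 123.59650 ≈ 0.0202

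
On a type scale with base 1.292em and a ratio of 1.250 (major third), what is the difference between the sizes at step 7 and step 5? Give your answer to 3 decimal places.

2.218em

Step 5: 1.292 × 1.250⁵ = 3.94287em
Step 7: 1.292 × 1.250⁷ = 6.16074em
Difference: 6.16074 − 3.94287 = 2.21787em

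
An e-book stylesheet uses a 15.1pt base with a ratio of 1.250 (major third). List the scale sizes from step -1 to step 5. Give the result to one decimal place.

Step -1: 15.1 ÷ 1.250 = 12.1
Step 0: 15.1pt
Step 1: 15.1 × 1.250 = 18.9
Step 2: 15.1 × 1.250² = 23.6
Step 3: 15.1 × 1.250³ = 29.5
Step 4: 15.1 × 1.250⁴ = 36.9
Step 5: 15.1 × 1.250⁵ = 46.1

12.1pt, 15.1pt, 18.9pt, 23.6pt, 29.5pt, 36.9pt, 46.1pt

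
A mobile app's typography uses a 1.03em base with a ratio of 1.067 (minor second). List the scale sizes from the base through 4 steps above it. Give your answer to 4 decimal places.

Step 0: 1.03em
Step 1: 1.03 × 1.067 = 1.0990
Step 2: 1.03 × 1.067² = 1.1726
Step 3: 1.03 × 1.067³ = 1.2512
Step 4: 1.03 × 1.067⁴ = 1.3350

1.0300em, 1.0990em, 1.1726em, 1.2512em, 1.3350em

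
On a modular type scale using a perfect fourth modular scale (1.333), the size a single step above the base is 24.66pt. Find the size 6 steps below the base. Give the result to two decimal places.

3.30pt

24.66 ÷ 1.333⁷ = 24.66 ÷ 7.47844 ≈ 3.297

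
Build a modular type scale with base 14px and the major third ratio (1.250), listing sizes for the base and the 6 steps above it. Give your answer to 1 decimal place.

14.0px, 17.5px, 21.9px, 27.3px, 34.2px, 42.7px, 53.4px

Step 0: 14px
Step 1: 14.0 × 1.250 = 17.5
Step 2: 14.0 × 1.250² = 21.9
Step 3: 14.0 × 1.250³ = 27.3
Step 4: 14.0 × 1.250⁴ = 34.2
Step 5: 14.0 × 1.250⁵ = 42.7
Step 6: 14.0 × 1.250⁶ = 53.4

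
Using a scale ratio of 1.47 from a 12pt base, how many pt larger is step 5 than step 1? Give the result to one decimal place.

64.7pt

Step 1: 12.0 × 1.47 = 17.640pt
Step 5: 12.0 × 1.47⁵ = 82.370pt
Difference: 82.370 − 17.640 = 64.730pt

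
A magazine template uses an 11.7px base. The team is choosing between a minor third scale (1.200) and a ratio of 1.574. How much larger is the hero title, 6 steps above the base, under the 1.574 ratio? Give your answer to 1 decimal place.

143.0px

Minor third: 11.7 × 1.200⁶ = 34.936px
At 1.574: 11.7 × 1.574⁶ = 177.916px
Difference: 177.916 − 34.936 = 142.980px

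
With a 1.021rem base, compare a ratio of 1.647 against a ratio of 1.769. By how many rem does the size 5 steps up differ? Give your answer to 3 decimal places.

5.314rem

At 1.647: 1.021 × 1.647⁵ = 12.37353rem
At 1.769: 1.021 × 1.769⁵ = 17.68744rem
Difference: 17.68744 − 12.37353 = 5.31391rem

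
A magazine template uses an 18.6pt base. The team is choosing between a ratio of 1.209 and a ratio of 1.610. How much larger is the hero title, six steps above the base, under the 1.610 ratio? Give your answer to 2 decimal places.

At 1.209: 18.6 × 1.209⁶ = 58.0859pt
At 1.610: 18.6 × 1.610⁶ = 323.9427pt
Difference: 323.9427 − 58.0859 = 265.8568pt

265.86pt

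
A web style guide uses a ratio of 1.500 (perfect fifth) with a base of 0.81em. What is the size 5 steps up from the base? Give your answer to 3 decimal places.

0.81 × 1.500⁵ = 0.81 × 7.59375 ≈ 6.151

6.151em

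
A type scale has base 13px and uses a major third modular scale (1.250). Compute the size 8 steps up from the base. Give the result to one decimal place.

A modular type scale is a geometric sequence: sizeₙ = base × rⁿ.
13.0 × 1.250⁸ = 13.0 × 5.96046 ≈ 77.49

77.5px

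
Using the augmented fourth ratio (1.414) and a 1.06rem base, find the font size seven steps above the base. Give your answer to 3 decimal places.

1.06 × 1.414⁷ = 1.06 × 11.30175 ≈ 11.980

11.980rem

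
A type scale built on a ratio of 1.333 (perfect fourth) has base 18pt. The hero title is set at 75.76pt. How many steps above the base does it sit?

1.333ⁿ = 75.76 / 18 = 4.2089
n = ln(4.2089) / ln(1.333) = 1.4372 / 0.2874 ≈ 5.00

5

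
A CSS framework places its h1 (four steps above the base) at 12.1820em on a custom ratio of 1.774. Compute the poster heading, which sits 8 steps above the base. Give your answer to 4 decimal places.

The gap is 8 − (4) = 4 steps, so the factor is 1.774^4.
12.1820 × 1.774⁴ = 12.1820 × 9.90409 ≈ 120.6516

120.6516em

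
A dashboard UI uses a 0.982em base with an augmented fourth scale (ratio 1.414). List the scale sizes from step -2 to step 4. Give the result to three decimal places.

Step -2: 0.982 ÷ 1.414² = 0.491
Step -1: 0.982 ÷ 1.414 = 0.694
Step 0: 0.982em
Step 1: 0.982 × 1.414 = 1.389
Step 2: 0.982 × 1.414² = 1.963
Step 3: 0.982 × 1.414³ = 2.776
Step 4: 0.982 × 1.414⁴ = 3.926

0.491em, 0.694em, 0.982em, 1.389em, 1.963em, 2.776em, 3.926em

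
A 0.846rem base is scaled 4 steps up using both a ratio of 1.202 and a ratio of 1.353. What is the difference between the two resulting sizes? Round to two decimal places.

At 1.202: 0.846 × 1.202⁴ = 1.7660rem
At 1.353: 0.846 × 1.353⁴ = 2.8351rem
Difference: 2.8351 − 1.7660 = 1.0691rem

1.07rem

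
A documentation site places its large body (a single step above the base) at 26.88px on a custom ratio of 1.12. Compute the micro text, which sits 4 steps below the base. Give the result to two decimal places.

Moving from step +1 to step -4 is 5 steps down, so divide by r⁵.
26.88 ÷ 1.12⁵ = 26.88 ÷ 1.76234 ≈ 15.252

15.25px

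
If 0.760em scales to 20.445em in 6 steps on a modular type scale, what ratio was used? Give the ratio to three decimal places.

1.731

r⁶ = 20.445 / 0.760, so r = (20.445/0.760)^(1/6).
r = 26.9013^(1/6) ≈ 1.7310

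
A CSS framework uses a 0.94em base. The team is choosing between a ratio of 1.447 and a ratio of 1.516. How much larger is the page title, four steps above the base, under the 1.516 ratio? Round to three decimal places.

At 1.447: 0.94 × 1.447⁴ = 4.12099em
At 1.516: 0.94 × 1.516⁴ = 4.96506em
Difference: 4.96506 − 4.12099 = 0.84407em

0.844em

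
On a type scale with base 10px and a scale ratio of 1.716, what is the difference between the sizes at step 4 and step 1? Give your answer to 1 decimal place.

69.5px

Step 1: 10.0 × 1.716 = 17.160px
Step 4: 10.0 × 1.716⁴ = 86.710px
Difference: 86.710 − 17.160 = 69.550px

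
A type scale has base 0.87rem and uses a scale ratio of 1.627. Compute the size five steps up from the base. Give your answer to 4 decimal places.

Each step on a modular scale multiplies by the ratio, so the size n steps from the base is base × ratioⁿ.
0.87 × 1.627⁵ = 0.87 × 11.40086 ≈ 9.9188

9.9188rem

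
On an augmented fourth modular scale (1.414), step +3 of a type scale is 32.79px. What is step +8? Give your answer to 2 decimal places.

The gap is 8 − (3) = 5 steps, so the factor is 1.414^5.
32.79 × 1.414⁵ = 32.79 × 5.65258 ≈ 185.348

185.35px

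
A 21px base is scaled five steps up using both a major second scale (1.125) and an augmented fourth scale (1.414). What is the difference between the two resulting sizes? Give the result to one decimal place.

Major second: 21.0 × 1.125⁵ = 37.843px
Augmented fourth: 21.0 × 1.414⁵ = 118.704px
Difference: 118.704 − 37.843 = 80.861px

80.9px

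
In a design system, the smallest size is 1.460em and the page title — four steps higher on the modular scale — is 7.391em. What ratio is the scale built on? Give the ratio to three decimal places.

1.500

The ratio satisfies 1.460 × r⁴ = 7.391, so r = (7.391 / 1.460)^(1/4).
r = 5.0623^(1/4) ≈ 1.5000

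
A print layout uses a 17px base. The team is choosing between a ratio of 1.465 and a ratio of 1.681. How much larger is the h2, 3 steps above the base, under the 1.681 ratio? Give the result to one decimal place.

27.3px

At 1.465: 17.0 × 1.465³ = 53.452px
At 1.681: 17.0 × 1.681³ = 80.752px
Difference: 80.752 − 53.452 = 27.300px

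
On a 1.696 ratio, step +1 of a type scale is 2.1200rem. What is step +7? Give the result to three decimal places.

50.453rem

Moving from step +1 to step +7 is 6 steps up, so multiply by r⁶.
2.1200 × 1.696⁶ = 2.1200 × 23.79880 ≈ 50.453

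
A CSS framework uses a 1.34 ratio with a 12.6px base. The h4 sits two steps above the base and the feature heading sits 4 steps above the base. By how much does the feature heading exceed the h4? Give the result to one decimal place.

Step 2: 12.6 × 1.34² = 22.625px
Step 4: 12.6 × 1.34⁴ = 40.625px
Difference: 40.625 − 22.625 = 18.000px

18.0px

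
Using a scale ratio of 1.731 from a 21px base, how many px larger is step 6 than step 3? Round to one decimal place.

Step 3: 21.0 × 1.731³ = 108.921px
Step 6: 21.0 × 1.731⁶ = 564.939px
Difference: 564.939 − 108.921 = 456.018px

456.0px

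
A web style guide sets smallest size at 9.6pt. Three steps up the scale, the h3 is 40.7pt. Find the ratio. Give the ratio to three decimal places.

1.618

The ratio satisfies 9.6 × r³ = 40.7, so r = (40.7 / 9.6)^(1/3).
r = 4.2396^(1/3) ≈ 1.6185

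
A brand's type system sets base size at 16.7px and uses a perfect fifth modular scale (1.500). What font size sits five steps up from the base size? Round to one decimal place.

126.8px

Each step on a modular scale multiplies by the ratio, so the size n steps from the base is base × ratioⁿ.
16.7 × 1.500⁵ = 16.7 × 7.59375 ≈ 126.82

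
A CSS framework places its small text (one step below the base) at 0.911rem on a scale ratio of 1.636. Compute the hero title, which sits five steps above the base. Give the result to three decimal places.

0.911 × 1.636⁶ = 0.911 × 19.17343 ≈ 17.467

17.467rem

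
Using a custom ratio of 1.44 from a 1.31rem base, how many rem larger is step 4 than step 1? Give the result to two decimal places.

Step 1: 1.31 × 1.44 = 1.8864rem
Step 4: 1.31 × 1.44⁴ = 5.6328rem
Difference: 5.6328 − 1.8864 = 3.7464rem

3.75rem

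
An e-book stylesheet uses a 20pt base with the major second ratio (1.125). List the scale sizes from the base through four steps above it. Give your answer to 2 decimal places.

20.00pt, 22.50pt, 25.31pt, 28.48pt, 32.04pt

Step 0: 20pt
Step 1: 20.0 × 1.125 = 22.50
Step 2: 20.0 × 1.125² = 25.31
Step 3: 20.0 × 1.125³ = 28.48
Step 4: 20.0 × 1.125⁴ = 32.04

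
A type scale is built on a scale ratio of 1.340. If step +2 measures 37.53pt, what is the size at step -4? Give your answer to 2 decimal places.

6.48pt

The gap is -4 − (2) = -6 steps, so the factor is 1.340^-6.
37.53 ÷ 1.340⁶ = 37.53 ÷ 5.78934 ≈ 6.483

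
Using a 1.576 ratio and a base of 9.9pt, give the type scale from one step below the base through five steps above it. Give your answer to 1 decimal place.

Step -1: 9.9 ÷ 1.576 = 6.3
Step 0: 9.9pt
Step 1: 9.9 × 1.576 = 15.6
Step 2: 9.9 × 1.576² = 24.6
Step 3: 9.9 × 1.576³ = 38.8
Step 4: 9.9 × 1.576⁴ = 61.1
Step 5: 9.9 × 1.576⁵ = 96.3

6.3pt, 9.9pt, 15.6pt, 24.6pt, 38.8pt, 61.1pt, 96.3pt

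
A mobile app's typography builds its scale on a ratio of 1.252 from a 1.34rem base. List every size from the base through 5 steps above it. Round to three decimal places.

Step 0: 1.34rem
Step 1: 1.34 × 1.252 = 1.678
Step 2: 1.34 × 1.252² = 2.100
Step 3: 1.34 × 1.252³ = 2.630
Step 4: 1.34 × 1.252⁴ = 3.292
Step 5: 1.34 × 1.252⁵ = 4.122

1.340rem, 1.678rem, 2.100rem, 2.630rem, 3.292rem, 4.122rem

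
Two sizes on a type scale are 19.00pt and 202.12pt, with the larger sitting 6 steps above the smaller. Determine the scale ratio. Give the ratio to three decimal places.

r⁶ = 202.12 / 19.00, so r = (202.12/19.00)^(1/6).
r = 10.6379^(1/6) ≈ 1.4830

1.483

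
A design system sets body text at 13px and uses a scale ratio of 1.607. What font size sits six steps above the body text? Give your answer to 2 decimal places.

Each step on a modular scale multiplies by the ratio, so the size n steps from the base is base × ratioⁿ.
13.0 × 1.607⁶ = 13.0 × 17.22246 ≈ 223.89

223.89px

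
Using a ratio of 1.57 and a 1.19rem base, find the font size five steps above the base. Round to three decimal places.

A modular type scale is a geometric sequence: sizeₙ = base × rⁿ.
1.19 × 1.57⁵ = 1.19 × 9.53890 ≈ 11.351

11.351rem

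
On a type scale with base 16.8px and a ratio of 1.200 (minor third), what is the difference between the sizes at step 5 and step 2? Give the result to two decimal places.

17.61px

Step 2: 16.8 × 1.200² = 24.1920px
Step 5: 16.8 × 1.200⁵ = 41.8038px
Difference: 41.8038 − 24.1920 = 17.6118px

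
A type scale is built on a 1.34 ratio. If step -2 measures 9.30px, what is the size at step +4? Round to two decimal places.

53.84px

The gap is 4 − (-2) = 6 steps, so the factor is 1.34^6.
9.30 × 1.34⁶ = 9.30 × 5.78934 ≈ 53.841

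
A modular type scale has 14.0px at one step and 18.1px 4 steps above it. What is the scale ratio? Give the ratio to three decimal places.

The ratio satisfies 14.0 × r⁴ = 18.1, so r = (18.1 / 14.0)^(1/4).
r = 1.2929^(1/4) ≈ 1.0663

1.066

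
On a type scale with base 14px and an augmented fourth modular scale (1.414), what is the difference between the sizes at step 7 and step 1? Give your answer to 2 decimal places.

Step 1: 14.0 × 1.414 = 19.7960px
Step 7: 14.0 × 1.414⁷ = 158.2246px
Difference: 158.2246 − 19.7960 = 138.4286px

138.43px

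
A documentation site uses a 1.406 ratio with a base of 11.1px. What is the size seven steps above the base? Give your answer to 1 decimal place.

11.1 × 1.406⁷ = 11.1 × 10.86169 ≈ 120.56

120.6px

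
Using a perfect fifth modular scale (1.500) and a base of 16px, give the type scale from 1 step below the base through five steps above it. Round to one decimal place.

10.7px, 16.0px, 24.0px, 36.0px, 54.0px, 81.0px, 121.5px

Step -1: 16.0 ÷ 1.500 = 10.7
Step 0: 16px
Step 1: 16.0 × 1.500 = 24.0
Step 2: 16.0 × 1.500² = 36.0
Step 3: 16.0 × 1.500³ = 54.0
Step 4: 16.0 × 1.500⁴ = 81.0
Step 5: 16.0 × 1.500⁵ = 121.5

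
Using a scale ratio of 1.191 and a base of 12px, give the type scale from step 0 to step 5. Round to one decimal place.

12.0px, 14.3px, 17.0px, 20.3px, 24.1px, 28.8px

Step 0: 12px
Step 1: 12.0 × 1.191 = 14.3
Step 2: 12.0 × 1.191² = 17.0
Step 3: 12.0 × 1.191³ = 20.3
Step 4: 12.0 × 1.191⁴ = 24.1
Step 5: 12.0 × 1.191⁵ = 28.8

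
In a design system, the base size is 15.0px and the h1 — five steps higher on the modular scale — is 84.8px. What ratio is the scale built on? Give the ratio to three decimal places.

r⁵ = 84.8 / 15.0, so r = (84.8/15.0)^(1/5).
r = 5.6533^(1/5) ≈ 1.4140

1.414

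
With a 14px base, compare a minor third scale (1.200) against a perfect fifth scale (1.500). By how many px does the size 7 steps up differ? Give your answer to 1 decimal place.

Minor third: 14.0 × 1.200⁷ = 50.165px
Perfect fifth: 14.0 × 1.500⁷ = 239.203px
Difference: 239.203 − 50.165 = 189.038px

189.0px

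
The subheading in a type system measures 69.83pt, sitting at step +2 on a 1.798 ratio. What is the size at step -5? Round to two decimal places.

69.83 ÷ 1.798⁷ = 69.83 ÷ 60.74742 ≈ 1.150

1.15pt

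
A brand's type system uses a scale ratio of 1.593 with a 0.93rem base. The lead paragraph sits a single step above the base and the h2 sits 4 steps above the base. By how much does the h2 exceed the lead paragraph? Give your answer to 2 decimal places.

4.51rem

Step 1: 0.93 × 1.593 = 1.4815rem
Step 4: 0.93 × 1.593⁴ = 5.9889rem
Difference: 5.9889 − 1.4815 = 4.5074rem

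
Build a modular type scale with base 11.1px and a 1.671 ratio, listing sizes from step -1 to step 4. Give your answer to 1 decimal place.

6.6px, 11.1px, 18.5px, 31.0px, 51.8px, 86.5px

Step -1: 11.1 ÷ 1.671 = 6.6
Step 0: 11.1px
Step 1: 11.1 × 1.671 = 18.5
Step 2: 11.1 × 1.671² = 31.0
Step 3: 11.1 × 1.671³ = 51.8
Step 4: 11.1 × 1.671⁴ = 86.5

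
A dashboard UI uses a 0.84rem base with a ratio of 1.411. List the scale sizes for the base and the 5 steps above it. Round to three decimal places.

0.840rem, 1.185rem, 1.672rem, 2.360rem, 3.330rem, 4.698rem

Step 0: 0.84rem
Step 1: 0.84 × 1.411 = 1.185
Step 2: 0.84 × 1.411² = 1.672
Step 3: 0.84 × 1.411³ = 2.360
Step 4: 0.84 × 1.411⁴ = 3.330
Step 5: 0.84 × 1.411⁵ = 4.698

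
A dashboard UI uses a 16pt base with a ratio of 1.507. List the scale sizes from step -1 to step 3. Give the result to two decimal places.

10.62pt, 16.00pt, 24.11pt, 36.34pt, 54.76pt

Step -1: 16.0 ÷ 1.507 = 10.62
Step 0: 16pt
Step 1: 16.0 × 1.507 = 24.11
Step 2: 16.0 × 1.507² = 36.34
Step 3: 16.0 × 1.507³ = 54.76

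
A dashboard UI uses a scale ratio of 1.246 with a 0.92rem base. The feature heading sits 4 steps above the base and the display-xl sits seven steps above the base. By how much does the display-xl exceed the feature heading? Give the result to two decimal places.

Step 4: 0.92 × 1.246⁴ = 2.2175rem
Step 7: 0.92 × 1.246⁷ = 4.2896rem
Difference: 4.2896 − 2.2175 = 2.0721rem

2.07rem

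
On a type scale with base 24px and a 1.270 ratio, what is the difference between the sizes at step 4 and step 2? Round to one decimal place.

Step 2: 24.0 × 1.270² = 38.710px
Step 4: 24.0 × 1.270⁴ = 62.435px
Difference: 62.435 − 38.710 = 23.725px

23.7px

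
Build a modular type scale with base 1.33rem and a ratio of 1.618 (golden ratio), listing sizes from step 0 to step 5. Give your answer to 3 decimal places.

1.330rem, 2.152rem, 3.482rem, 5.634rem, 9.115rem, 14.748rem

Step 0: 1.33rem
Step 1: 1.33 × 1.618 = 2.152
Step 2: 1.33 × 1.618² = 3.482
Step 3: 1.33 × 1.618³ = 5.634
Step 4: 1.33 × 1.618⁴ = 9.115
Step 5: 1.33 × 1.618⁵ = 14.748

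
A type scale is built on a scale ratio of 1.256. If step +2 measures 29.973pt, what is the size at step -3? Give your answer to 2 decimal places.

29.973 ÷ 1.256⁵ = 29.973 ÷ 3.12571 ≈ 9.589

9.59pt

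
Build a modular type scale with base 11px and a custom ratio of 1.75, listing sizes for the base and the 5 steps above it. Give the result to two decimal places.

11.00px, 19.25px, 33.69px, 58.95px, 103.17px, 180.54px

Step 0: 11px
Step 1: 11.0 × 1.75 = 19.25
Step 2: 11.0 × 1.75² = 33.69
Step 3: 11.0 × 1.75³ = 58.95
Step 4: 11.0 × 1.75⁴ = 103.17
Step 5: 11.0 × 1.75⁵ = 180.54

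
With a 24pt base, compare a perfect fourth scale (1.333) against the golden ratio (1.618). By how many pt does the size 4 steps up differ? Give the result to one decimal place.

88.7pt

Perfect fourth: 24.0 × 1.333⁴ = 75.776pt
Golden ratio: 24.0 × 1.618⁴ = 164.485pt
Difference: 164.485 − 75.776 = 88.709pt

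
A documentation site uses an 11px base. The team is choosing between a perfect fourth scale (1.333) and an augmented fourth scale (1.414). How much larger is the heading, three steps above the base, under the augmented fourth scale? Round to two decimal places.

Perfect fourth: 11.0 × 1.333³ = 26.0545px
Augmented fourth: 11.0 × 1.414³ = 31.0986px
Difference: 31.0986 − 26.0545 = 5.0441px

5.04px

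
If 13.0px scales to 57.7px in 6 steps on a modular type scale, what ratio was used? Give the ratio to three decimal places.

1.282

r⁶ = 57.7 / 13.0, so r = (57.7/13.0)^(1/6).
r = 4.4385^(1/6) ≈ 1.2820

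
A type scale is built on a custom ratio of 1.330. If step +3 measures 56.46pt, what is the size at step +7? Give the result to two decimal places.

176.66pt

The gap is 7 − (3) = 4 steps, so the factor is 1.330^4.
56.46 × 1.330⁴ = 56.46 × 3.12901 ≈ 176.664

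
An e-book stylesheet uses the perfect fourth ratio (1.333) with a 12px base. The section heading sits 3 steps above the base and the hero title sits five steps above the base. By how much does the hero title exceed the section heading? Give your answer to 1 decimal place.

22.1px

Step 3: 12.0 × 1.333³ = 28.423px
Step 5: 12.0 × 1.333⁵ = 50.505px
Difference: 50.505 − 28.423 = 22.082px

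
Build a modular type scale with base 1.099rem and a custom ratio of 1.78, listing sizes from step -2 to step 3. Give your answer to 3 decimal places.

0.347rem, 0.617rem, 1.099rem, 1.956rem, 3.482rem, 6.198rem

Step -2: 1.099 ÷ 1.78² = 0.347
Step -1: 1.099 ÷ 1.78 = 0.617
Step 0: 1.099rem
Step 1: 1.099 × 1.78 = 1.956
Step 2: 1.099 × 1.78² = 3.482
Step 3: 1.099 × 1.78³ = 6.198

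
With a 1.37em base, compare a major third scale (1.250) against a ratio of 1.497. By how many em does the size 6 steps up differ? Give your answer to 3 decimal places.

10.193em

Major third: 1.37 × 1.250⁶ = 5.22614em
At 1.497: 1.37 × 1.497⁶ = 15.41883em
Difference: 15.41883 − 5.22614 = 10.19269em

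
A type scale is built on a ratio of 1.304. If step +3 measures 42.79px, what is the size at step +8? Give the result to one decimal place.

161.3px

42.79 × 1.304⁵ = 42.79 × 3.77040 ≈ 161.336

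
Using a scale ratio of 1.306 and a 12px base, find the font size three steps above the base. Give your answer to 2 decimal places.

26.73px

12.0 × 1.306³ = 12.0 × 2.22756 ≈ 26.73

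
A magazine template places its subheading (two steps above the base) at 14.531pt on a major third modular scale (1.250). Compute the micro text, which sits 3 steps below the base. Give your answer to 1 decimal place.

4.8pt

14.531 ÷ 1.250⁵ = 14.531 ÷ 3.05176 ≈ 4.762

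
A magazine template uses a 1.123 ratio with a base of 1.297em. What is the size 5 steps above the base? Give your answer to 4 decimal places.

2.3165em

Every step multiplies by the scale ratio.
1.297 × 1.123⁵ = 1.297 × 1.78607 ≈ 2.3165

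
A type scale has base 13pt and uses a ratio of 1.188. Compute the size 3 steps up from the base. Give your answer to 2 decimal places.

21.80pt

Every step multiplies by the scale ratio.
13.0 × 1.188³ = 13.0 × 1.67668 ≈ 21.80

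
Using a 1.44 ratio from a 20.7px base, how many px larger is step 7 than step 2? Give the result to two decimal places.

222.85px

Step 2: 20.7 × 1.44² = 42.9235px
Step 7: 20.7 × 1.44⁷ = 265.7711px
Difference: 265.7711 − 42.9235 = 222.8476px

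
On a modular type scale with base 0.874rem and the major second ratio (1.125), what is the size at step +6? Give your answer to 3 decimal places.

1.772rem

Each step on a modular scale multiplies by the ratio, so the size n steps from the base is base × ratioⁿ.
0.874 × 1.125⁶ = 0.874 × 2.02729 ≈ 1.772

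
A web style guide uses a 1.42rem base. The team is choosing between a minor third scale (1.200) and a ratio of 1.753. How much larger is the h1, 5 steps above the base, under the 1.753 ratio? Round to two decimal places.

Minor third: 1.42 × 1.200⁵ = 3.5334rem
At 1.753: 1.42 × 1.753⁵ = 23.5070rem
Difference: 23.5070 − 3.5334 = 19.9736rem

19.97rem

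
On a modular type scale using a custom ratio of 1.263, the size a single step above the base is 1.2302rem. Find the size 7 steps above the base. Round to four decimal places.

Moving from step +1 to step +7 is 6 steps up, so multiply by r⁶.
1.2302 × 1.263⁶ = 1.2302 × 4.05901 ≈ 4.9934

4.9934rem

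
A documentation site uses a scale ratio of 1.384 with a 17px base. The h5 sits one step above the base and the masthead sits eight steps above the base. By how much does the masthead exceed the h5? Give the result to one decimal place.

Step 1: 17.0 × 1.384 = 23.528px
Step 8: 17.0 × 1.384⁸ = 228.843px
Difference: 228.843 − 23.528 = 205.315px

205.3px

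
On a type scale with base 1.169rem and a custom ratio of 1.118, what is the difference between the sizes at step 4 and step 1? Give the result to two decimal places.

Step 1: 1.169 × 1.118 = 1.3069rem
Step 4: 1.169 × 1.118⁴ = 1.8263rem
Difference: 1.8263 − 1.3069 = 0.5194rem

0.52rem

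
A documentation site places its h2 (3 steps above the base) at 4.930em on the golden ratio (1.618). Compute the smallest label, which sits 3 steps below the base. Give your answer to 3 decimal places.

4.930 ÷ 1.618⁶ = 4.930 ÷ 17.94201 ≈ 0.275

0.275em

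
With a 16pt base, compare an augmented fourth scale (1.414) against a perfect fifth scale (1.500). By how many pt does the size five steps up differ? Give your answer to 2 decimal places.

31.06pt

Augmented fourth: 16.0 × 1.414⁵ = 90.4413pt
Perfect fifth: 16.0 × 1.500⁵ = 121.5000pt
Difference: 121.5000 − 90.4413 = 31.0587pt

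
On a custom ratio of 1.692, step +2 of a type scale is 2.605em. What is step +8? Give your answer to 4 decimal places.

61.1237em

Moving from step +2 to step +8 is 6 steps up, so multiply by r⁶.
2.605 × 1.692⁶ = 2.605 × 23.46401 ≈ 61.1237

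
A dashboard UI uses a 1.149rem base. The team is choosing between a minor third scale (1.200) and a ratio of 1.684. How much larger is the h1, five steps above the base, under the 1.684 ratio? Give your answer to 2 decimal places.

Minor third: 1.149 × 1.200⁵ = 2.8591rem
At 1.684: 1.149 × 1.684⁵ = 15.5607rem
Difference: 15.5607 − 2.8591 = 12.7016rem

12.70rem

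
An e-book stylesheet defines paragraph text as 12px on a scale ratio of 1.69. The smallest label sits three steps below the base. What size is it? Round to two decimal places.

2.49px

A modular type scale is a geometric sequence: sizeₙ = base × rⁿ.
12.0 ÷ 1.69³ = 12.0 ÷ 4.82681 ≈ 2.49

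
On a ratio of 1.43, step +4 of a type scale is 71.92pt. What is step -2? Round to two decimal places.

71.92 ÷ 1.43⁶ = 71.92 ÷ 8.55099 ≈ 8.411

8.41pt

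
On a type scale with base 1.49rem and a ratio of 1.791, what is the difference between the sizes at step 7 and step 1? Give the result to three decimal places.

Step 1: 1.49 × 1.791 = 2.66859rem
Step 7: 1.49 × 1.791⁷ = 88.07555rem
Difference: 88.07555 − 2.66859 = 85.40696rem

85.407rem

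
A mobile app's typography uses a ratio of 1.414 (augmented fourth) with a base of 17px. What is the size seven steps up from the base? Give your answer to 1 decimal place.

17.0 × 1.414⁷ = 17.0 × 11.30175 ≈ 192.13

192.1px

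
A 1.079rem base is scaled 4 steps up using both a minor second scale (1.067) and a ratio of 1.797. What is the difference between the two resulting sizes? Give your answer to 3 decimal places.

Minor second: 1.079 × 1.067⁴ = 1.39855rem
At 1.797: 1.079 × 1.797⁴ = 11.25159rem
Difference: 11.25159 − 1.39855 = 9.85304rem

9.853rem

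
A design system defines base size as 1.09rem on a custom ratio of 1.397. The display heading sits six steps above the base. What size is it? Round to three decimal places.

8.102rem

1.09 × 1.397⁶ = 1.09 × 7.43324 ≈ 8.102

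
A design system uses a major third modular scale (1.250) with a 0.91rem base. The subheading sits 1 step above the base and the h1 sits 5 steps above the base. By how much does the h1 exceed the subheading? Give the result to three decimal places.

1.640rem

Step 1: 0.91 × 1.250 = 1.13750rem
Step 5: 0.91 × 1.250⁵ = 2.77710rem
Difference: 2.77710 − 1.13750 = 1.63960rem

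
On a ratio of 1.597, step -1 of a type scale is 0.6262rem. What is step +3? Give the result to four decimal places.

The gap is 3 − (-1) = 4 steps, so the factor is 1.597^4.
0.6262 × 1.597⁴ = 0.6262 × 6.50459 ≈ 4.0732

4.0732rem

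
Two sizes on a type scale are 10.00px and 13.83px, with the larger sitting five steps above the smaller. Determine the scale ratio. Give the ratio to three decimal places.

r⁵ = 13.83 / 10.00, so r = (13.83/10.00)^(1/5).
r = 1.3830^(1/5) ≈ 1.0670

1.067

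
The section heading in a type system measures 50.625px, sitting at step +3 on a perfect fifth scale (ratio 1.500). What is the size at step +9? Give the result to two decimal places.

Moving from step +3 to step +9 is 6 steps up, so multiply by r⁶.
50.625 × 1.500⁶ = 50.625 × 11.39062 ≈ 576.650

576.65px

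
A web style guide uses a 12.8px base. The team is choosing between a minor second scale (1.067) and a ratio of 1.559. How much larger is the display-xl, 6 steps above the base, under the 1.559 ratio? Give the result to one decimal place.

Minor second: 12.8 × 1.067⁶ = 18.888px
At 1.559: 12.8 × 1.559⁶ = 183.775px
Difference: 183.775 − 18.888 = 164.887px

164.9px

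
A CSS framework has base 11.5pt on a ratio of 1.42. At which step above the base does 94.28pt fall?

1.42ⁿ = 94.28 / 11.5 = 8.1983
n = ln(8.1983) / ln(1.42) = 2.1039 / 0.3507 ≈ 6.00

6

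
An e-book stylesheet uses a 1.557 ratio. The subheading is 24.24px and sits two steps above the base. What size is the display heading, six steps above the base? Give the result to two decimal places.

142.46px

The gap is 6 − (2) = 4 steps, so the factor is 1.557^4.
24.24 × 1.557⁴ = 24.24 × 5.87698 ≈ 142.458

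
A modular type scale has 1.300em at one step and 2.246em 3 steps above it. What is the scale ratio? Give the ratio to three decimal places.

The ratio satisfies 1.300 × r³ = 2.246, so r = (2.246 / 1.300)^(1/3).
r = 1.7277^(1/3) ≈ 1.1999

1.200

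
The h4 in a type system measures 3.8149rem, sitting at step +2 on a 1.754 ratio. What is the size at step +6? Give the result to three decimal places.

3.8149 × 1.754⁴ = 3.8149 × 9.46495 ≈ 36.108

36.108rem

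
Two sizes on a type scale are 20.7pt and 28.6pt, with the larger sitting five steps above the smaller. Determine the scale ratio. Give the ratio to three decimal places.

The ratio satisfies 20.7 × r⁵ = 28.6, so r = (28.6 / 20.7)^(1/5).
r = 1.3816^(1/5) ≈ 1.0668

1.067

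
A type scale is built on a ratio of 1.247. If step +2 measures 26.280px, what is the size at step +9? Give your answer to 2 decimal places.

123.22px

Moving from step +2 to step +9 is 7 steps up, so multiply by r⁷.
26.280 × 1.247⁷ = 26.280 × 4.68884 ≈ 123.223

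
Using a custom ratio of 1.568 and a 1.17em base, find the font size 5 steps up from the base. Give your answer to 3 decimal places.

11.090em

Every step multiplies by the scale ratio.
1.17 × 1.568⁵ = 1.17 × 9.47830 ≈ 11.090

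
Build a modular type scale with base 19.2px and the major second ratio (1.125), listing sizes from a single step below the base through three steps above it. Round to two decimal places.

Step -1: 19.2 ÷ 1.125 = 17.07
Step 0: 19.2px
Step 1: 19.2 × 1.125 = 21.60
Step 2: 19.2 × 1.125² = 24.30
Step 3: 19.2 × 1.125³ = 27.34

17.07px, 19.20px, 21.60px, 24.30px, 27.34px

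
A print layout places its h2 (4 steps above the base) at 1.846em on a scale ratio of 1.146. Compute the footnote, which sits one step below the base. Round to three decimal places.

0.934em

Moving from step +4 to step -1 is 5 steps down, so divide by r⁵.
1.846 ÷ 1.146⁵ = 1.846 ÷ 1.97662 ≈ 0.934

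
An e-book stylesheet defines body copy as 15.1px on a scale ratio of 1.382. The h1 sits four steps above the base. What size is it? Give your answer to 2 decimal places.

15.1 × 1.382⁴ = 15.1 × 3.64781 ≈ 55.08

55.08px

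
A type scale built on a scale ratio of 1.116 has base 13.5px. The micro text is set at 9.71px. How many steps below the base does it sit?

3

1.116ⁿ = 13.5 / 9.71 = 1.3903
n = ln(1.3903) / ln(1.116) = 0.3295 / 0.1098 ≈ 3.00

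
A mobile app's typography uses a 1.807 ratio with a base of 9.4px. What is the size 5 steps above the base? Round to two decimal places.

9.4 × 1.807⁵ = 9.4 × 19.26596 ≈ 181.10

181.10px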